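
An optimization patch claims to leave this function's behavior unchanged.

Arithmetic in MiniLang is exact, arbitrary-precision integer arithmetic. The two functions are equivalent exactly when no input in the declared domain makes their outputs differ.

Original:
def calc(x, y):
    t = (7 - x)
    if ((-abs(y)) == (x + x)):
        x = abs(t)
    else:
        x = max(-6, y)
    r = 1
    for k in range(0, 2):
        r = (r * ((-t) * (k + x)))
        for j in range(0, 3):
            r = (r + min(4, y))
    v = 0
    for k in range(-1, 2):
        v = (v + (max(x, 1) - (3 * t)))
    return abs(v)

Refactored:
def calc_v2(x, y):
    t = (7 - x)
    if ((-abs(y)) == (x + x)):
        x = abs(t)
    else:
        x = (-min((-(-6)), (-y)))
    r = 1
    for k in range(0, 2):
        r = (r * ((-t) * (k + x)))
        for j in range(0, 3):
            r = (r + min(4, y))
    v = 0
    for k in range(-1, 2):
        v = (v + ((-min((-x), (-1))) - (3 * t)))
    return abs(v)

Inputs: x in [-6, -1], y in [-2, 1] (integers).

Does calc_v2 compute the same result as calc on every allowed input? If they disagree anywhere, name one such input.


Differences: min/max/abs usage differs — yet all 24 inputs agree.
verdict: equivalent


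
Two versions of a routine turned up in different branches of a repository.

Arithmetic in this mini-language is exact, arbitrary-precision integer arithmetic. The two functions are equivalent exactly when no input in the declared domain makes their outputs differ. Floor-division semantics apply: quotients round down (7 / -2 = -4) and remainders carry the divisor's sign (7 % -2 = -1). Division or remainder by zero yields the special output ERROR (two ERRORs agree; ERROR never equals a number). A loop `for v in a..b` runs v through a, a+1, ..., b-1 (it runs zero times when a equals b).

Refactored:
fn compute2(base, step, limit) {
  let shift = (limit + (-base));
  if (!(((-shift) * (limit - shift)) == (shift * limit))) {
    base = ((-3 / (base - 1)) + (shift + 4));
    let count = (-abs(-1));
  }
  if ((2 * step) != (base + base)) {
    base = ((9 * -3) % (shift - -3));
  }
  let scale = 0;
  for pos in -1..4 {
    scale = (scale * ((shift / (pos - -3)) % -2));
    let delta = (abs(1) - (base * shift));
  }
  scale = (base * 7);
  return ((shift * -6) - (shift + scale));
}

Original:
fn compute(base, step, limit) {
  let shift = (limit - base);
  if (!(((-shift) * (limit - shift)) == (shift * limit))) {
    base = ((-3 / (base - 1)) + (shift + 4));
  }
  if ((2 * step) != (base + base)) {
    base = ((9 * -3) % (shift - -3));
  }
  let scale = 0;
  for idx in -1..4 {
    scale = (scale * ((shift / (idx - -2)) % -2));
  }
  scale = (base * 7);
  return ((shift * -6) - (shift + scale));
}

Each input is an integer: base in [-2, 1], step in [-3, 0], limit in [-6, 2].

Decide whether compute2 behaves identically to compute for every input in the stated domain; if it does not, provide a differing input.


The edit looks behavioral (`-2` became `-3`), but over these ranges it never changes the outcome.
One worked example (base=-2, step=-1, limit=-5) — compute: shift=-3, then (!(((-shift) * (limit - shift)) == (shift * limit))) is true, then base=2, then ((2 * step) != (base + base)) is true, then a zero divisor aborts: ERROR; compute2: shift=-3, then (!(((-shift) * (limit - shift)) == (shift * limit))) is true, then base=2, then count=-1, then ((2 * step) != (base + base)) is true, then a zero divisor aborts: ERROR; agreement on ERROR.
Every one of the 144 inputs gives matching results.
verdict: equivalent


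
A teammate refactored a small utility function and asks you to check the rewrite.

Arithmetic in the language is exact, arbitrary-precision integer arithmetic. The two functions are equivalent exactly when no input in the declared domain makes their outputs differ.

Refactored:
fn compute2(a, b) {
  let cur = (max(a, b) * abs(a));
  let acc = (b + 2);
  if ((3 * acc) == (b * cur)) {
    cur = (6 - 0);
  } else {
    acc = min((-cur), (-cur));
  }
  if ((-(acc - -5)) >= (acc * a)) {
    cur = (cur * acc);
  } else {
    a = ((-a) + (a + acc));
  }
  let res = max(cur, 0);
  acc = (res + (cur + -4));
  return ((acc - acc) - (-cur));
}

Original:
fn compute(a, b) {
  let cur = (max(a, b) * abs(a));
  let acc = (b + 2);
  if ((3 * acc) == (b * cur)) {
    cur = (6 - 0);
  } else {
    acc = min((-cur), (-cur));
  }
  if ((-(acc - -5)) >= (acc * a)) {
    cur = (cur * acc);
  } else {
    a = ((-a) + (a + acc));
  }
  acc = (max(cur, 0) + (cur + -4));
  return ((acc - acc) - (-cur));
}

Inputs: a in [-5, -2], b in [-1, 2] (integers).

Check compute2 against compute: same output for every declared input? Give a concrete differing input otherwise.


Reading the diff, among the changes: statement counts differ; also local variable names differ.
Spot check at a=-5, b=2 — compute: cur=10, then acc=4, then ((3 * acc) == (b * cur)) is false, then acc=-10, then ((-(acc - -5)) >= (acc * a)) is false, then a=-10, then acc=16, then returns 10. compute2: cur=10, then acc=4, then ((3 * acc) == (b * cur)) is false, then acc=-10, then ((-(acc - -5)) >= (acc * a)) is false, then a=-10, then res=10, then acc=16, then returns 10. Both give 10.
Checked all 16 inputs in the declared domain: the outputs agree on every one.
verdict: equivalent


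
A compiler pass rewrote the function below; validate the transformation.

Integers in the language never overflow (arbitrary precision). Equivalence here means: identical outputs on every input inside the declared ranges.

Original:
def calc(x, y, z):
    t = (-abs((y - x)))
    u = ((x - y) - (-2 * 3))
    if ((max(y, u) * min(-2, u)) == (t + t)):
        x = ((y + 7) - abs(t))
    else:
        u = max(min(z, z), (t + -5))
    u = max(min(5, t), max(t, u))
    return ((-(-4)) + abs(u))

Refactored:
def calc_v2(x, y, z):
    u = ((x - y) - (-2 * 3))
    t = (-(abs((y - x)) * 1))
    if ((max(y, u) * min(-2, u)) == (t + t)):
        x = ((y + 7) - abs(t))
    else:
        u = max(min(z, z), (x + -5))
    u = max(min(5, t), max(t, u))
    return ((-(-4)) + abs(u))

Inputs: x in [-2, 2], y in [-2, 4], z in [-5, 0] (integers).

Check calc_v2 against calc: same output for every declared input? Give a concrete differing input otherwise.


Consider the input x=2, y=-2, z=-5.
calc: t = -4; u = 10; ((max(y, u) * min(-2, u)) == (t + t)) -> false; u = -5; u = -4; return 8
calc_v2: u = 10; t = -4; ((max(y, u) * min(-2, u)) == (t + t)) -> false; u = -3; u = -3; return 7
8 vs 7 — the two versions disagree here.
verdict: not equivalent; witness: x=2, y=-2, z=-5


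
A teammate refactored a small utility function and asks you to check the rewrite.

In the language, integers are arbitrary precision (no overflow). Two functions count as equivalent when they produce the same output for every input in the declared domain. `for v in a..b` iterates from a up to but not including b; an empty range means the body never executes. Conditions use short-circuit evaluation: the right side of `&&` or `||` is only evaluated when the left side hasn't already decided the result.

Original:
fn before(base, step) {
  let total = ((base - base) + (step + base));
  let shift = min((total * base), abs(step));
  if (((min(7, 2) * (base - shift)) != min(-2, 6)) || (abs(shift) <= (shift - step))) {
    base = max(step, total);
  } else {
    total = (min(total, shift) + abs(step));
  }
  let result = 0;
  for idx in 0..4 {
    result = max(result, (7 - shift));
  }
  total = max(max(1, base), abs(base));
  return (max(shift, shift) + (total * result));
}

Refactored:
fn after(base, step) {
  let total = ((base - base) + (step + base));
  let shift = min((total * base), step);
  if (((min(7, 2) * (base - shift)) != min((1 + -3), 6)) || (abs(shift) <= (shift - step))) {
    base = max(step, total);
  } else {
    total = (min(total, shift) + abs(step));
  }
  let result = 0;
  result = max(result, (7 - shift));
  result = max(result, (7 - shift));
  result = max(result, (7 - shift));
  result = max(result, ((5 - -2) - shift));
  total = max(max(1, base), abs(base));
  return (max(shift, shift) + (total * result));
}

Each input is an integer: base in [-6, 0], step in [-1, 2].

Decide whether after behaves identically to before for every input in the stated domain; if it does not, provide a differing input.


Not equivalent: base=-2, step=-1 separates them (7 vs 15).
before: total := -3 | shift := 1 | (((min(7, 2) * (base - shift)) != min(-2, 6)) || (abs(shift) <= (shift - step))): true | base := -1 | result := 0 | iter idx=0: | result := 6 | iter idx=1: | result := 6 | iter idx=2: | result := 6 | iter idx=3: | result := 6 | total := 1 | result 7
after: total := -3 | shift := -1 | (((min(7, 2) * (base - shift)) != min((1 + -3), 6)) || (abs(shift) <= (shift - step))): false | total := -2 | result := 0 | result := 8 | result := 8 | result := 8 | result := 8 | total := 2 | result 15
verdict: not equivalent; witness: base=-2, step=-1


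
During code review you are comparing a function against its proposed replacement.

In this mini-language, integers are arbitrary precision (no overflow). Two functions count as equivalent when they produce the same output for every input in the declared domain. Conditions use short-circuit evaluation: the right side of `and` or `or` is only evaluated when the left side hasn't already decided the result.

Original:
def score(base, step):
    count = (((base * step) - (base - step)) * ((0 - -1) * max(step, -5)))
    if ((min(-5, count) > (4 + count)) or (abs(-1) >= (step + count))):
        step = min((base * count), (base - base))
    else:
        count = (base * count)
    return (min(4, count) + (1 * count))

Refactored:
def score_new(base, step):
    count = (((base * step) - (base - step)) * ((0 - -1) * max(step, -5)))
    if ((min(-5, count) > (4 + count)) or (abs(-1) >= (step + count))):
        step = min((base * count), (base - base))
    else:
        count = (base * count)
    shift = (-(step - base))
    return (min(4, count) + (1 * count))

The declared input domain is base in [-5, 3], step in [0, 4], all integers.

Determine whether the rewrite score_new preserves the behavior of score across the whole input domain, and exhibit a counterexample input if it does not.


Equivalent — the differences include statement counts differ; also arithmetic usage differs; also local variable names differ, yet no declared input distinguishes the two.
As a probe, take base=-1, step=3: score runs count=3, then ((min(-5, count) > (4 + count)) or (abs(-1) >= (step + count))) is false, then count=-3, then returns -6; score_new runs count=3, then ((min(-5, count) > (4 + count)) or (abs(-1) >= (step + count))) is false, then count=-3, then shift=-4, then returns -6; both end at -6.
Every one of the 45 inputs gives matching results.
verdict: equivalent


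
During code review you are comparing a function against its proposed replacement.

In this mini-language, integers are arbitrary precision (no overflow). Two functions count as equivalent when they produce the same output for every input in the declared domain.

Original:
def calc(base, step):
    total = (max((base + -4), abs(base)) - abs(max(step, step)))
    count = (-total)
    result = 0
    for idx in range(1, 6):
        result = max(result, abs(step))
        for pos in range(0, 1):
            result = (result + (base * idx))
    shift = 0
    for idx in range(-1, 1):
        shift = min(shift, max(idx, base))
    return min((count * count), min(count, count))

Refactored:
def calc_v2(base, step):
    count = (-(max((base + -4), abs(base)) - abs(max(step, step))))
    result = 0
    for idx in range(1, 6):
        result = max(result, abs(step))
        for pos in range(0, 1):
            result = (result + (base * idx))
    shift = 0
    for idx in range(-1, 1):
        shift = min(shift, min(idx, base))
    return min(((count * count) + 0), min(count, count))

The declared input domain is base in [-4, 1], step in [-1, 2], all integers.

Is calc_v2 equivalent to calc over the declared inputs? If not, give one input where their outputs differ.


Equivalent. Although `max(idx, base)` became `min(idx, base)`, no input in the stated domain can expose it.
Across all 24 domain points the two functions coincide.
Spot check at base=-3, step=0 — calc: total = 3; count = -3; result = 0; [idx=1]; result = 0; [pos=0]; result = -3; [idx=2]; result = 0; [pos=0]; result = -6; [idx=3]; result = 0; [pos=0]; result = -9; [idx=4]; result = 0; [pos=0]; result = -12; [idx=5]; result = 0; [pos=0]; result = -15; shift = 0; [idx=-1]; shift = -1; [idx=0]; shift = -1; return -3. calc_v2: count = -3; result = 0; [idx=1]; result = 0; [pos=0]; result = -3; [idx=2]; result = 0; [pos=0]; result = -6; [idx=3]; result = 0; [pos=0]; result = -9; [idx=4]; result = 0; [pos=0]; result = -12; [idx=5]; result = 0; [pos=0]; result = -15; shift = 0; [idx=-1]; shift = -3; [idx=0]; shift = -3; return -3. Both give -3.
verdict: equivalent


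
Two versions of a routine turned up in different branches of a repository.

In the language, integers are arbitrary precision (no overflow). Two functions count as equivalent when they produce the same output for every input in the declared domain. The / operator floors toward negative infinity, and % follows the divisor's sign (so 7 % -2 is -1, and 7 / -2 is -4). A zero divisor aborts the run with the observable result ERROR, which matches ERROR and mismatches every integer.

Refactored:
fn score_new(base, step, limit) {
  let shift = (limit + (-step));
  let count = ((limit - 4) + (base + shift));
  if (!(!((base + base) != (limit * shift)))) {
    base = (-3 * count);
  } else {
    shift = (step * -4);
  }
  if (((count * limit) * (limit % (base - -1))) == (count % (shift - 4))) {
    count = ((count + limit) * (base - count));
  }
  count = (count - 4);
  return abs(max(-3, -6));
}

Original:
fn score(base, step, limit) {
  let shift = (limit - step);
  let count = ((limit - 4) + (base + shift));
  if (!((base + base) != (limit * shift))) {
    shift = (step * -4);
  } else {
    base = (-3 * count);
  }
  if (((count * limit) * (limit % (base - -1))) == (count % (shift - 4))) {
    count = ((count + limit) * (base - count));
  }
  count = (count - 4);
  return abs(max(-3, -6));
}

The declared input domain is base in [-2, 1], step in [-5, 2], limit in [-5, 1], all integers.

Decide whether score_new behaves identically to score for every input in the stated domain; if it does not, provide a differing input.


Side by side, the visible changes include: arithmetic usage differs, boolean connective usage differs.
One worked example (base=-1, step=0, limit=-4) — score: shift=-4, then count=-13, then (!((base + base) != (limit * shift))) is false, then base=39, then (((count * limit) * (limit % (base - -1))) == (count % (shift - 4))) is false, then count=-17, then returns 3; score_new: shift=-4, then count=-13, then (!(!((base + base) != (limit * shift)))) is true, then base=39, then (((count * limit) * (limit % (base - -1))) == (count % (shift - 4))) is false, then count=-17, then returns 3; agreement on 3.
Checked all 224 inputs in the declared domain: the outputs agree on every one.
verdict: equivalent


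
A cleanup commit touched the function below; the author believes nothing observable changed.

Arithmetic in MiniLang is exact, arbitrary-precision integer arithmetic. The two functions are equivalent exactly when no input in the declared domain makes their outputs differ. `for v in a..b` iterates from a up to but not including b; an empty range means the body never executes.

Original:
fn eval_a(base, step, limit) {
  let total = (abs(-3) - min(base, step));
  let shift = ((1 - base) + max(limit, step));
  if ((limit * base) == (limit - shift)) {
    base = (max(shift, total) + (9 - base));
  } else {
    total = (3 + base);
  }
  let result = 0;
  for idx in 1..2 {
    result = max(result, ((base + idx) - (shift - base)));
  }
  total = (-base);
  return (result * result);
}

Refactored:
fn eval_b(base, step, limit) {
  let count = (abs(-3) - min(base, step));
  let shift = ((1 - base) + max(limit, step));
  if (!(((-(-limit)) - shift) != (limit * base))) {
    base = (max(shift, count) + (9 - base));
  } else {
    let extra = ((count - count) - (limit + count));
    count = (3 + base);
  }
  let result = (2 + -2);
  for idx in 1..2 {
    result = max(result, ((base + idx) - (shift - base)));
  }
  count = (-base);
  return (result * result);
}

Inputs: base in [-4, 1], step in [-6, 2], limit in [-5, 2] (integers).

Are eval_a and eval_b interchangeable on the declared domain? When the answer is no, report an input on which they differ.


Differences: constant usage differs, and comparison usage differs, and boolean connective usage differs, and local variable names differ, and arithmetic usage differs, and statement counts differ — yet all 432 inputs agree.
verdict: equivalent


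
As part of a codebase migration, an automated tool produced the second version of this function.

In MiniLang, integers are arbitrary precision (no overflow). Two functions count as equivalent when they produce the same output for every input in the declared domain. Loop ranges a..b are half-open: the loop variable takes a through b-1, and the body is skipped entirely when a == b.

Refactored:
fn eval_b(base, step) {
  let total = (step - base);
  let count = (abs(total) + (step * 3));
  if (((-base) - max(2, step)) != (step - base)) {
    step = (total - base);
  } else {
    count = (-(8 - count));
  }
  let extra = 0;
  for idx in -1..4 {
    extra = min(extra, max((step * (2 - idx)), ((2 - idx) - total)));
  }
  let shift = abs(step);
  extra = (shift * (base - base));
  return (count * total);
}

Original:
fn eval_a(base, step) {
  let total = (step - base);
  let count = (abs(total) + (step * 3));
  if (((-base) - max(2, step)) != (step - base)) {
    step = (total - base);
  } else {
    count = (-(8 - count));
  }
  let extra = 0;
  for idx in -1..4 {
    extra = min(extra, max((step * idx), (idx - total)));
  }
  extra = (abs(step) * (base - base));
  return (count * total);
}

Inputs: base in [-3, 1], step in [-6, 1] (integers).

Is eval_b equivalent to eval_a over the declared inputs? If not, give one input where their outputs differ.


Reading the diff, among the changes: arithmetic usage differs; and constant usage differs; and statement counts differ; and local variable names differ.
Tracing base=-1, step=-6: eval_a: total becomes -5; next count becomes -13; next (((-base) - max(2, step)) != (step - base)) evaluates to true; next step becomes -4; next extra becomes 0; next at idx=-1:; next extra becomes 0; next at idx=0:; next extra becomes 0; next at idx=1:; next extra becomes 0; next at idx=2:; next extra becomes 0; next at idx=3:; next extra becomes 0; next extra becomes 0; next final value 65 | eval_b: total becomes -5; next count becomes -13; next (((-base) - max(2, step)) != (step - base)) evaluates to true; next step becomes -4; next extra becomes 0; next at idx=-1:; next extra becomes 0; next at idx=0:; next extra becomes 0; next at idx=1:; next extra becomes 0; next at idx=2:; next extra becomes 0; next at idx=3:; next extra becomes 0; next shift becomes 4; next extra becomes 0; next final value 65 — matching result 65.
Every one of the 40 inputs gives matching results.
verdict: equivalent


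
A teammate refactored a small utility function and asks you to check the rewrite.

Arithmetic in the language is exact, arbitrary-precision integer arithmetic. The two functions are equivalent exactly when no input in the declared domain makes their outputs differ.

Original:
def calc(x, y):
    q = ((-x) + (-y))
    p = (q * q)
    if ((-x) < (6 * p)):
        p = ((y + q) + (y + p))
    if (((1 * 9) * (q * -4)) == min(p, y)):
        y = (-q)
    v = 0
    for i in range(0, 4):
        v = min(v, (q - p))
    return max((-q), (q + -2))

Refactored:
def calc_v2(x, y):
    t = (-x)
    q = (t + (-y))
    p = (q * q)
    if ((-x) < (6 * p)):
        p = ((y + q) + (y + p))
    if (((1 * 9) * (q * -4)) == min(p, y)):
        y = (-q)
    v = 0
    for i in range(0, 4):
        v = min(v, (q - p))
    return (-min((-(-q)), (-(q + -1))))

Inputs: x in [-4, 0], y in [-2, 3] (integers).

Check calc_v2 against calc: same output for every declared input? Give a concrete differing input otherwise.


Not equivalent: x=-4, y=-2 separates them (4 vs 5).
calc: q := 6 | p := 36 | ((-x) < (6 * p)): true | p := 38 | (((1 * 9) * (q * -4)) == min(p, y)): false | v := 0 | iter i=0: | v := -32 | iter i=1: | v := -32 | iter i=2: | v := -32 | iter i=3: | v := -32 | result 4
calc_v2: t := 4 | q := 6 | p := 36 | ((-x) < (6 * p)): true | p := 38 | (((1 * 9) * (q * -4)) == min(p, y)): false | v := 0 | iter i=0: | v := -32 | iter i=1: | v := -32 | iter i=2: | v := -32 | iter i=3: | v := -32 | result 5
verdict: not equivalent; witness: x=-4, y=-2


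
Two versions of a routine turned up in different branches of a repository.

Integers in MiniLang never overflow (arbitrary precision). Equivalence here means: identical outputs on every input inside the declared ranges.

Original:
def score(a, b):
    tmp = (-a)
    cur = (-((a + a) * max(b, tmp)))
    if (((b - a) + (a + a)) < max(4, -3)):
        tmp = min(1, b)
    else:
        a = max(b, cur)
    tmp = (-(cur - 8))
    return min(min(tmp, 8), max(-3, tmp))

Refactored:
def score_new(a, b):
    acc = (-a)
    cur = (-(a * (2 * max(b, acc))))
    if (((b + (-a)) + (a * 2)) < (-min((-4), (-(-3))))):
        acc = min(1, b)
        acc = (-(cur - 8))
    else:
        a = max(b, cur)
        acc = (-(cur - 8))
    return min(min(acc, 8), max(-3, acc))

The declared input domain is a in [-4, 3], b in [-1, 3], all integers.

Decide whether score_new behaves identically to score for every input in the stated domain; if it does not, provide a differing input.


Differences: constant usage differs, plus local variable names differ, plus statement counts differ, plus min/max/abs usage differs, plus arithmetic usage differs — yet all 40 inputs agree.
verdict: equivalent


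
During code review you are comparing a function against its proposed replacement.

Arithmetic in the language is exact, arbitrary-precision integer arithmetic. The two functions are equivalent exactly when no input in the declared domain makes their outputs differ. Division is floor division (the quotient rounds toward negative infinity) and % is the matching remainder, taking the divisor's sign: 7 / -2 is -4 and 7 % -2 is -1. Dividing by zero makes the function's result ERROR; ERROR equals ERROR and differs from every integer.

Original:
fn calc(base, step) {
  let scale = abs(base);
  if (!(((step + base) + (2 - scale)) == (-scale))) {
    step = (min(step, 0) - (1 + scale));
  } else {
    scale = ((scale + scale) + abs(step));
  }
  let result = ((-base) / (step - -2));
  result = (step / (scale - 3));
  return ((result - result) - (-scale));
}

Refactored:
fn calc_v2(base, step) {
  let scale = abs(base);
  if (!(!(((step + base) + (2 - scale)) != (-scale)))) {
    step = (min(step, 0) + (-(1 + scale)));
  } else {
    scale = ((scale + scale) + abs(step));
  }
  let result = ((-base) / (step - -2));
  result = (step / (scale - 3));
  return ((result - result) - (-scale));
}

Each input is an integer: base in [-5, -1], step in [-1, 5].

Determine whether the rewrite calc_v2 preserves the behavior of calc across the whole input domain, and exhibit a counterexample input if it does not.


Side by side, the visible changes include: boolean connective usage differs, plus comparison usage differs, plus arithmetic usage differs.
Spot check at base=-3, step=0 — calc: scale := 3 | (!(((step + base) + (2 - scale)) == (-scale))): true | step := -4 | result := -2 | divide-by-zero, output ERROR. calc_v2: scale := 3 | (!(!(((step + base) + (2 - scale)) != (-scale)))): true | step := -4 | result := -2 | divide-by-zero, output ERROR. Both give ERROR.
Across all 35 domain points the two functions coincide.
verdict: equivalent


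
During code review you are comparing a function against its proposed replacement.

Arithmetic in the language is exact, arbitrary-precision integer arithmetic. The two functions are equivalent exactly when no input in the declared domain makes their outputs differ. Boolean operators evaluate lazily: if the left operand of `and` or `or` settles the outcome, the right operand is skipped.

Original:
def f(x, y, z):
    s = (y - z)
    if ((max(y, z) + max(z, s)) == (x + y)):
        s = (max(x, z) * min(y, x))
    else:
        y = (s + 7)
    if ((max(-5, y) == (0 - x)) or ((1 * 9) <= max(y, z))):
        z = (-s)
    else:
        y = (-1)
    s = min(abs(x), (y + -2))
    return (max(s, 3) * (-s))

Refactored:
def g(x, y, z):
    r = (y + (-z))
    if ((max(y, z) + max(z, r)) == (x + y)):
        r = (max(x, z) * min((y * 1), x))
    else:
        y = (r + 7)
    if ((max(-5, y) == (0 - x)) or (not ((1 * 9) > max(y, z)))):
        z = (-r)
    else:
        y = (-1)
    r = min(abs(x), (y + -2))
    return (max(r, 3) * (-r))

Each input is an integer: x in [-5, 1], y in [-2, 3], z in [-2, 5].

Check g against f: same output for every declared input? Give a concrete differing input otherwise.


This is a faithful refactor — local variable names differ, and comparison usage differs, and constant usage differs, and boolean connective usage differs, and arithmetic usage differs, but the computed results match everywhere.
Spot check at x=1, y=-2, z=-1 — f: s=-1, then ((max(y, z) + max(z, s)) == (x + y)) is false, then y=6, then ((max(-5, y) == (0 - x)) or ((1 * 9) <= max(y, z))) is false, then y=-1, then s=-3, then returns 9. g: r=-1, then ((max(y, z) + max(z, r)) == (x + y)) is false, then y=6, then ((max(-5, y) == (0 - x)) or (not ((1 * 9) > max(y, z)))) is false, then y=-1, then r=-3, then returns 9. Both give 9.
An exhaustive pass over the 336 declared inputs shows identical outputs.
verdict: equivalent


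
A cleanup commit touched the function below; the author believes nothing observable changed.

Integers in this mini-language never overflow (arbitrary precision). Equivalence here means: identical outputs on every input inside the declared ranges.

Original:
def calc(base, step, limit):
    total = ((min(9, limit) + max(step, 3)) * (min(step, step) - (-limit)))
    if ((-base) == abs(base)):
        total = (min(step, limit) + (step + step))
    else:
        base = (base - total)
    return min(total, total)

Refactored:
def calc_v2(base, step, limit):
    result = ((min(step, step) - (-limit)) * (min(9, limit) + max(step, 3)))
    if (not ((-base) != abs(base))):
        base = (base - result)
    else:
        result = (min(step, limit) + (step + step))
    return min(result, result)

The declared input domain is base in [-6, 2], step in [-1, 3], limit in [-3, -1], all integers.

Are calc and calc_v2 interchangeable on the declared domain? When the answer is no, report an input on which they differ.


These are not equivalent — on base=-6, step=-1, limit=-3 the outputs split (-5 vs 0).
calc: total := 0 | ((-base) == abs(base)): true | total := -5 | result -5
calc_v2: result := 0 | (not ((-base) != abs(base))): true | base := -6 | result 0
verdict: not equivalent; witness: base=-6, step=-1, limit=-3


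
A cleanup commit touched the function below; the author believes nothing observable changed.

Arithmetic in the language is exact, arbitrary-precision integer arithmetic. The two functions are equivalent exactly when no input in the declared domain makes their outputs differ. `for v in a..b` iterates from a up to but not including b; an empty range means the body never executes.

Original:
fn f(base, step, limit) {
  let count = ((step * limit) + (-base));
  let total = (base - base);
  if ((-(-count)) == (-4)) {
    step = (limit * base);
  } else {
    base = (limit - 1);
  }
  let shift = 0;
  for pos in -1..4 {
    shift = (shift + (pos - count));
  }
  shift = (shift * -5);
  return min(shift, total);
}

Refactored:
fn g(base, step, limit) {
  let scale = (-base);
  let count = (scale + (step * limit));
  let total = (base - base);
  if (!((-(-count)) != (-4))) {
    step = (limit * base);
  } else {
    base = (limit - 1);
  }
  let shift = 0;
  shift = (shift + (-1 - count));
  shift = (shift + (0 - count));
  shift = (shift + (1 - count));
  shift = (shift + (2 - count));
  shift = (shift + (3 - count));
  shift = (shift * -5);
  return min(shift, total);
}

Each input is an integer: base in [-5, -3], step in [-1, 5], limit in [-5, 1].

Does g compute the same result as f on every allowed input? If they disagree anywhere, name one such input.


The two versions differ — the changes include constant usage differs; also statement counts differ; also loop structure differs; also local variable names differ; also boolean connective usage differs; also arithmetic usage differs; also comparison usage differs.
One worked example (base=-4, step=2, limit=-5) — f: count becomes -6; next total becomes 0; next ((-(-count)) == (-4)) evaluates to false; next base becomes -6; next shift becomes 0; next at pos=-1:; next shift becomes 5; next at pos=0:; next shift becomes 11; next at pos=1:; next shift becomes 18; next at pos=2:; next shift becomes 26; next at pos=3:; next shift becomes 35; next shift becomes -175; next final value -175; g: scale becomes 4; next count becomes -6; next total becomes 0; next (!((-(-count)) != (-4))) evaluates to false; next base becomes -6; next shift becomes 0; next shift becomes 5; next shift becomes 11; next shift becomes 18; next shift becomes 26; next shift becomes 35; next shift becomes -175; next final value -175; agreement on -175.
Sweeping the whole domain (147 inputs) finds no disagreement.
verdict: equivalent


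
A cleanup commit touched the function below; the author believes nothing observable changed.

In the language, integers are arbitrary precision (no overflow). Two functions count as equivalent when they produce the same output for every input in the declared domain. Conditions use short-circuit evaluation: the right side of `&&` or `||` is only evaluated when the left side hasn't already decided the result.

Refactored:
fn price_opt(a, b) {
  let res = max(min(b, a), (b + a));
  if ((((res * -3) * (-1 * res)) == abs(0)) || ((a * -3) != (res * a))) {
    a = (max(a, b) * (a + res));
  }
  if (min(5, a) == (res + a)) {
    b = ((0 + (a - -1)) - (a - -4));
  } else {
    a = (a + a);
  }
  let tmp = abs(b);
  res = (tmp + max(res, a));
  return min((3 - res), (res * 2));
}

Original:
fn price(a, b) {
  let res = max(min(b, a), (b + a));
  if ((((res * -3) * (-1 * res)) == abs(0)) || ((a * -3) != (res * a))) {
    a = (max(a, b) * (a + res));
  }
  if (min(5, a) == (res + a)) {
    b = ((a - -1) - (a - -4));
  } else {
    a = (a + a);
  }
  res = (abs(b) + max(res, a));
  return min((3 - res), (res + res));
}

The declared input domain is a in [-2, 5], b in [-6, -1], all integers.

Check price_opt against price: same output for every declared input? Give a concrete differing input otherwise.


The two versions differ — the changes include constant usage differs; also local variable names differ; also arithmetic usage differs; also statement counts differ.
One worked example (a=5, b=-1) — price: res := 4 | ((((res * -3) * (-1 * res)) == abs(0)) || ((a * -3) != (res * a))): true | a := 45 | (min(5, a) == (res + a)): false | a := 90 | res := 91 | result -88; price_opt: res := 4 | ((((res * -3) * (-1 * res)) == abs(0)) || ((a * -3) != (res * a))): true | a := 45 | (min(5, a) == (res + a)): false | a := 90 | tmp := 1 | res := 91 | result -88; agreement on -88.
Sweeping the whole domain (48 inputs) finds no disagreement.
verdict: equivalent


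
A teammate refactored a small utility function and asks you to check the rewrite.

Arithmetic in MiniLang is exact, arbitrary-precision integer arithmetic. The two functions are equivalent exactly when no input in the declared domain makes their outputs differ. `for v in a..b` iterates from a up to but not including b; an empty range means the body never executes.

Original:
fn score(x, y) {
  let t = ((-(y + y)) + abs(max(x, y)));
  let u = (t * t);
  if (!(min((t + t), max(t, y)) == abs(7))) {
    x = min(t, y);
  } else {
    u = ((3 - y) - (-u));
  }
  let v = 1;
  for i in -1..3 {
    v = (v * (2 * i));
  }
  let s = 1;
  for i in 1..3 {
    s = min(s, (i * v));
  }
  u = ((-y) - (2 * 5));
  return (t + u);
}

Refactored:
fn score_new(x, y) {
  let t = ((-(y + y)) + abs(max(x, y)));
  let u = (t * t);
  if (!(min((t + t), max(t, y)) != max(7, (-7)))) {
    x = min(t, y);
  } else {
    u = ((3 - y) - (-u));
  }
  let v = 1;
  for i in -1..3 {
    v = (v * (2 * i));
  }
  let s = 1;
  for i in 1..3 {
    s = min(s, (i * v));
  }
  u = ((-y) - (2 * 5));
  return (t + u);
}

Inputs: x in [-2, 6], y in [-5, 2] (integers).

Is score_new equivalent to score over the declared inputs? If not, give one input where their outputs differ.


The suspicious-looking change has no observable effect anywhere in the declared ranges.
Spot check at x=1, y=-3 — score: t becomes 7; next u becomes 49; next (!(min((t + t), max(t, y)) == abs(7))) evaluates to false; next u becomes 55; next v becomes 1; next at i=-1:; next v becomes -2; next at i=0:; next v becomes 0; next at i=1:; next v becomes 0; next at i=2:; next v becomes 0; next s becomes 1; next at i=1:; next s becomes 0; next at i=2:; next s becomes 0; next u becomes -7; next final value 0. score_new: t becomes 7; next u becomes 49; next (!(min((t + t), max(t, y)) != max(7, (-7)))) evaluates to true; next x becomes -3; next v becomes 1; next at i=-1:; next v becomes -2; next at i=0:; next v becomes 0; next at i=1:; next v becomes 0; next at i=2:; next v becomes 0; next s becomes 1; next at i=1:; next s becomes 0; next at i=2:; next s becomes 0; next u becomes -7; next final value 0. Both give 0.
Across all 72 domain points the two functions coincide.
verdict: equivalent


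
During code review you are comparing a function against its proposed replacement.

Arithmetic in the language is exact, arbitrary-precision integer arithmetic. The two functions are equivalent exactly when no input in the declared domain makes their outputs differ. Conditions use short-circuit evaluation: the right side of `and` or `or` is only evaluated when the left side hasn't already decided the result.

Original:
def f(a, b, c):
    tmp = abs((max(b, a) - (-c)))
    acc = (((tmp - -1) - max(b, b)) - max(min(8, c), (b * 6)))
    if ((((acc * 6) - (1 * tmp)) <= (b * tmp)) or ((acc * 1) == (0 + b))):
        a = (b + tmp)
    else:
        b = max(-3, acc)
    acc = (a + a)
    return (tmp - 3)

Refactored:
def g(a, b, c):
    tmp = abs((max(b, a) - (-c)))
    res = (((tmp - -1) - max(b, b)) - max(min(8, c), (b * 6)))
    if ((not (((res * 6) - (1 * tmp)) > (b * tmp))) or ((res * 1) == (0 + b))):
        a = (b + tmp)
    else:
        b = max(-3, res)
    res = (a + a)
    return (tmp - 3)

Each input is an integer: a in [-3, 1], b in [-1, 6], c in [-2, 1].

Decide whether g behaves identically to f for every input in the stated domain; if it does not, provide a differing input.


This is a faithful refactor — boolean connective usage differs, plus local variable names differ, plus comparison usage differs, but the computed results match everywhere.
Tracing a=-2, b=0, c=1: f: tmp = 1; acc = 1; ((((acc * 6) - (1 * tmp)) <= (b * tmp)) or ((acc * 1) == (0 + b))) -> false; b = 1; acc = -4; return -2 | g: tmp = 1; res = 1; ((not (((res * 6) - (1 * tmp)) > (b * tmp))) or ((res * 1) == (0 + b))) -> false; b = 1; res = -4; return -2 — matching result -2.
Checked all 160 inputs in the declared domain: the outputs agree on every one.
verdict: equivalent


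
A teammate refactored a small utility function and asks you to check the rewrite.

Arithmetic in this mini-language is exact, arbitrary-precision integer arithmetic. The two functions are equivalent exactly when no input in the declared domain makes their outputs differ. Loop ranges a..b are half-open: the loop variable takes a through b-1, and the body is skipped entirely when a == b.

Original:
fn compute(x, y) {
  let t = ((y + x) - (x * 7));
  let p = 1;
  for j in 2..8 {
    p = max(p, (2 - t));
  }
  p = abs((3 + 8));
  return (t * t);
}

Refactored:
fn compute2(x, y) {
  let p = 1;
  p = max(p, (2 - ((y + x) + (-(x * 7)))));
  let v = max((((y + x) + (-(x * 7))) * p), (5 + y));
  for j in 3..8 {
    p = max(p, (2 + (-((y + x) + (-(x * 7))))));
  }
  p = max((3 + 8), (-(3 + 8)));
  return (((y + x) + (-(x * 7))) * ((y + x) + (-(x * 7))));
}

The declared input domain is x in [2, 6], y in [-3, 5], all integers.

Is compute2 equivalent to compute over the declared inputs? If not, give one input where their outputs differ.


Side by side, the visible changes include: arithmetic usage differs; also min/max/abs usage differs; also local variable names differ; also statement counts differ; also loop structure differs; also constant usage differs.
Tracing x=5, y=-1: compute: t becomes -31; next p becomes 1; next at j=2:; next p becomes 33; next at j=3:; next p becomes 33; next at j=4:; next p becomes 33; next at j=5:; next p becomes 33; next at j=6:; next p becomes 33; next at j=7:; next p becomes 33; next p becomes 11; next final value 961 | compute2: p becomes 1; next p becomes 33; next v becomes 4; next at j=3:; next p becomes 33; next at j=4:; next p becomes 33; next at j=5:; next p becomes 33; next at j=6:; next p becomes 33; next at j=7:; next p becomes 33; next p becomes 11; next final value 961 — matching result 961.
An exhaustive pass over the 45 declared inputs shows identical outputs.
verdict: equivalent


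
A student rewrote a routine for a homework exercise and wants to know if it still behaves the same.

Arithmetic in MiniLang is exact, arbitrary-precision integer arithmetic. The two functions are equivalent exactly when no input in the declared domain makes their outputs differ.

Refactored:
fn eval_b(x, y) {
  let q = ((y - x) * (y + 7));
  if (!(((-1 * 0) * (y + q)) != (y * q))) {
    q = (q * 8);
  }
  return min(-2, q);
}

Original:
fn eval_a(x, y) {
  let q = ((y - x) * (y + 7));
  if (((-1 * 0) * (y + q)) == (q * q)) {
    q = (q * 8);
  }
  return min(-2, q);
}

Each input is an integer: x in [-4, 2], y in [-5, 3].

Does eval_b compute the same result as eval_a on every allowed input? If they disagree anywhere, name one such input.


Input x=1, y=0: -7 from eval_a versus -56 from eval_b.
verdict: not equivalent; witness: x=1, y=0


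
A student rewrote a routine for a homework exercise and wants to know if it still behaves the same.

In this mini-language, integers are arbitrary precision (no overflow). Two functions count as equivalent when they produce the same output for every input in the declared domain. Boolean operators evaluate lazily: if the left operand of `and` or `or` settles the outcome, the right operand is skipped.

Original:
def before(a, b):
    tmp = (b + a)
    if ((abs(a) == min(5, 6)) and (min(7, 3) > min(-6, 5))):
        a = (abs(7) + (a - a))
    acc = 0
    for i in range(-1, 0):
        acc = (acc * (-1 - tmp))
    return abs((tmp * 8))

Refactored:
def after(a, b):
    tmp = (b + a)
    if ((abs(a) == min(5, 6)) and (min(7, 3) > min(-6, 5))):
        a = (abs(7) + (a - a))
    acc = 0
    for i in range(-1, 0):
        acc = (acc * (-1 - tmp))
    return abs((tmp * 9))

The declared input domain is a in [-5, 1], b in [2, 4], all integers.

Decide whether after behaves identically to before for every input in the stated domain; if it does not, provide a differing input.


Try a=-5, b=2.
before: tmp becomes -3; next ((abs(a) == min(5, 6)) and (min(7, 3) > min(-6, 5))) evaluates to true; next a becomes 7; next acc becomes 0; next at i=-1:; next acc becomes 0; next final value 24
after: tmp becomes -3; next ((abs(a) == min(5, 6)) and (min(7, 3) > min(-6, 5))) evaluates to true; next a becomes 7; next acc becomes 0; next at i=-1:; next acc becomes 0; next final value 27
24 vs 27 — the two versions disagree here.
verdict: not equivalent; witness: a=-5, b=2


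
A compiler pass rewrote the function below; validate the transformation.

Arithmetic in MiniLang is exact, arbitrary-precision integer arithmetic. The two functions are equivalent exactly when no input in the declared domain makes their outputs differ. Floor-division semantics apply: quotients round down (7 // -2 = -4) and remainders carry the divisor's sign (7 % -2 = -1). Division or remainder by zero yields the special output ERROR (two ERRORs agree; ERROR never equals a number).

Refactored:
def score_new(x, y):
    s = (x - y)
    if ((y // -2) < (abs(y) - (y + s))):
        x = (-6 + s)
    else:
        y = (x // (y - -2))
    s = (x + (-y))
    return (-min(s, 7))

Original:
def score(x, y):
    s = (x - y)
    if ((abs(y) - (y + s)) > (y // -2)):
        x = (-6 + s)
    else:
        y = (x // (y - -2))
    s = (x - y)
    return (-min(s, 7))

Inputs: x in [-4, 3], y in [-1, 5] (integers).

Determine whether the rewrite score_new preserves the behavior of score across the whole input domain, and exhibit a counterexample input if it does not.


The two versions differ — the changes include comparison usage differs, and arithmetic usage differs.
One worked example (x=3, y=1) — score: s := 2 | ((abs(y) - (y + s)) > (y // -2)): false | y := 1 | s := 2 | result -2; score_new: s := 2 | ((y // -2) < (abs(y) - (y + s))): false | y := 1 | s := 2 | result -2; agreement on -2.
Checked all 56 inputs in the declared domain: the outputs agree on every one.
verdict: equivalent
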